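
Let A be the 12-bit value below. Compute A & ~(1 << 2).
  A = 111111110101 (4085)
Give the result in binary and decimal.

Mask = ~(1 << 2) = 111111111011
Bit 2 of A is 1, so AND-ing with the mask clears it to 0.
  111111110101
& 111111111011
--------------
  111111110001

Answer: 111111110001 (4081)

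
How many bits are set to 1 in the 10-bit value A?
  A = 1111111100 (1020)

1111111100
1-bits at positions (from bit 0 = LSB): 2, 3, 4, 5, 6, 7, 8, 9
Count = 8

Answer: 8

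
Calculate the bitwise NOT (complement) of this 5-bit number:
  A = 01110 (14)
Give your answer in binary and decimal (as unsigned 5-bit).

Flip each bit (0->1, 1->0):
  01110
  10001

Answer: 10001 (17)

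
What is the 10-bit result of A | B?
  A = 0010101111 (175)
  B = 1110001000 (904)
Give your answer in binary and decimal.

Apply | to each column (1 where either bit is 1):
  0010101111
| 1110001000
------------
  1110101111

Answer: 1110101111 (943)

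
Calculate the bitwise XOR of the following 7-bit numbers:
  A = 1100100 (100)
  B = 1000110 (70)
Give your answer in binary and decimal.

Apply ^ to each column (1 where bits differ):
  1100100
^ 1000110
---------
  0100010

Answer: 0100010 (34)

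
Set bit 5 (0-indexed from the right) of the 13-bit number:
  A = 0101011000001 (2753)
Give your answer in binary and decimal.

Mask = 1 << 5 = 0000000100000
Bit 5 of A is 0, so OR-ing with the mask flips it to 1.
  0101011000001
| 0000000100000
---------------
  0101011100001

Answer: 0101011100001 (2785)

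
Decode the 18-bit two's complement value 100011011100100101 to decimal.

MSB is 1, so the value is negative. Find the magnitude:
1. Invert bits:  011100100011011010
2. Add 1:        011100100011011011  = 116955
3. Apply sign:   -116955

Answer: -116955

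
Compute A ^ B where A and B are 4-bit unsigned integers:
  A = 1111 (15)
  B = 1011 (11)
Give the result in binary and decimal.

Apply ^ to each column (1 where bits differ):
  1111
^ 1011
------
  0100

Answer: 0100 (4)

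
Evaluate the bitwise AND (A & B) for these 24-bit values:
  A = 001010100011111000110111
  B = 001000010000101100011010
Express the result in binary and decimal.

Apply & to each column (1 only where both bits are 1):
  001010100011111000110111
& 001000010000101100011010
--------------------------
  001000000000101000010010

Answer: 001000000000101000010010 (2099730)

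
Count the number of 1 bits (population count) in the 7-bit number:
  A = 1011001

1011001
1-bits at positions (from bit 0 = LSB): 0, 3, 4, 6
Count = 4

Answer: 4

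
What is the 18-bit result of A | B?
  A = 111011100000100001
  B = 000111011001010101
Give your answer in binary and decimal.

Apply | to each column (1 where either bit is 1):
  111011100000100001
| 000111011001010101
--------------------
  111111111001110101

Answer: 111111111001110101 (261749)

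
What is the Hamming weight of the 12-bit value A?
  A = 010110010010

010110010010
1-bits at positions (from bit 0 = LSB): 1, 4, 7, 8, 10
Count = 5

Answer: 5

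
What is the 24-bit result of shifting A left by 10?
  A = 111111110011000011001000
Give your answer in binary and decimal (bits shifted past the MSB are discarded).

Shift left by 10: drop the top 10 bit(s), append 10 zero(s) on the right.
  111111110011000011001000  ->  discard [1111111100], keep [11000011001000], append 0000000000
= 110000110010000000000000

Answer: 110000110010000000000000 (12787712)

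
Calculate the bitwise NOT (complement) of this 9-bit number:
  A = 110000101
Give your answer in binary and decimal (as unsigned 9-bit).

Flip each bit (0->1, 1->0):
  110000101
  001111010

Answer: 001111010 (122)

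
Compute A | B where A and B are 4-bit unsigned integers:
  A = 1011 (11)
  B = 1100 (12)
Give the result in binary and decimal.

Apply | to each column (1 where either bit is 1):
  1011
| 1100
------
  1111

Answer: 1111 (15)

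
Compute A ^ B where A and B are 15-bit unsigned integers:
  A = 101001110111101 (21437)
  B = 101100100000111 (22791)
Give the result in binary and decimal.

Apply ^ to each column (1 where bits differ):
  101001110111101
^ 101100100000111
-----------------
  000101010111010

Answer: 000101010111010 (2746)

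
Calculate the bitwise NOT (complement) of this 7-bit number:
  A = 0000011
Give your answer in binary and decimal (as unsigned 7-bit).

Flip each bit (0->1, 1->0):
  0000011
  1111100

Answer: 1111100 (124)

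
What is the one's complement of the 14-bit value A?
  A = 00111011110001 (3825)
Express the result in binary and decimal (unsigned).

Flip each bit (0->1, 1->0):
  00111011110001
  11000100001110

Answer: 11000100001110 (12558)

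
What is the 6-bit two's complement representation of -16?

1. Binary of +16:  010000
2. Invert bits:     101111
3. Add 1:           110000

Answer: 110000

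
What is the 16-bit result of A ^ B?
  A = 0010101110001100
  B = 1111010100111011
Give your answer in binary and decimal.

Apply ^ to each column (1 where bits differ):
  0010101110001100
^ 1111010100111011
------------------
  1101111010110111

Answer: 1101111010110111 (57015)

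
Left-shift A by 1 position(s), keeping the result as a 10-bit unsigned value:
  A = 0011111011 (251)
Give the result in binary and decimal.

Shift left by 1: drop the top 1 bit(s), append 1 zero(s) on the right.
  0011111011  ->  discard [0], keep [011111011], append 0
= 0111110110

Answer: 0111110110 (502)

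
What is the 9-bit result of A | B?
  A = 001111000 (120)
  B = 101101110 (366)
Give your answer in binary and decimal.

Apply | to each column (1 where either bit is 1):
  001111000
| 101101110
-----------
  101111110

Answer: 101111110 (382)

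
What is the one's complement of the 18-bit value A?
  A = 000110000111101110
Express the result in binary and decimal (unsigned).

Flip each bit (0->1, 1->0):
  000110000111101110
  111001111000010001

Answer: 111001111000010001 (237073)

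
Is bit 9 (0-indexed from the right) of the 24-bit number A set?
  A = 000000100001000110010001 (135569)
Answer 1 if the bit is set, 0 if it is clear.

Bit 9 is the 10th from the right.
  000000100001000110010001
                ^
That bit is 0.

Answer: 0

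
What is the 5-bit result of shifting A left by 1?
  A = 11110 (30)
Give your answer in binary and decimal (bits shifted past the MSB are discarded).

Shift left by 1: drop the top 1 bit(s), append 1 zero(s) on the right.
  11110  ->  discard [1], keep [1110], append 0
= 11100

Answer: 11100 (28)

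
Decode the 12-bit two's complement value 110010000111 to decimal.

MSB is 1, so the value is negative. Find the magnitude:
1. Invert bits:  001101111000
2. Add 1:        001101111001  = 889
3. Apply sign:   -889

Answer: -889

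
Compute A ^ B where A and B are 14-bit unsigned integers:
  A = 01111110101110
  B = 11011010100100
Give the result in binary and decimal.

Apply ^ to each column (1 where bits differ):
  01111110101110
^ 11011010100100
----------------
  10100100001010

Answer: 10100100001010 (10506)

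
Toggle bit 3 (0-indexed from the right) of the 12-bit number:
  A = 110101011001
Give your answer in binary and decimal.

Mask = 1 << 3 = 000000001000
Bit 3 of A is 1; XOR with the mask flips it to 0.
  110101011001
^ 000000001000
--------------
  110101010001

Answer: 110101010001 (3409)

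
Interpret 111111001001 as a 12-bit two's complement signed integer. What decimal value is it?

MSB is 1, so the value is negative. Find the magnitude:
1. Invert bits:  000000110110
2. Add 1:        000000110111  = 55
3. Apply sign:   -55

Answer: -55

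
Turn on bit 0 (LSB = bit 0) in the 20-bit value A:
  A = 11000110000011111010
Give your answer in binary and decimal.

Mask = 1 << 0 = 00000000000000000001
Bit 0 of A is 0, so OR-ing with the mask flips it to 1.
  11000110000011111010
| 00000000000000000001
----------------------
  11000110000011111011

Answer: 11000110000011111011 (811259)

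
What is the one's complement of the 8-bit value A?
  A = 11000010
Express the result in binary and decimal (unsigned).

Flip each bit (0->1, 1->0):
  11000010
  00111101

Answer: 00111101 (61)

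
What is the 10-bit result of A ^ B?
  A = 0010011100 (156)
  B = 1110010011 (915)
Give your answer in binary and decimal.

Apply ^ to each column (1 where bits differ):
  0010011100
^ 1110010011
------------
  1100001111

Answer: 1100001111 (783)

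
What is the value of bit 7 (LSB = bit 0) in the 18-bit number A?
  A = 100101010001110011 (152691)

Bit 7 is the 8th from the right.
  100101010001110011
            ^
That bit is 0.

Answer: 0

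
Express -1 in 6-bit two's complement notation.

1. Binary of +1:  000001
2. Invert bits:     111110
3. Add 1:           111111

Answer: 111111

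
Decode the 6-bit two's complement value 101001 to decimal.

MSB is 1, so the value is negative. Find the magnitude:
1. Invert bits:  010110
2. Add 1:        010111  = 23
3. Apply sign:   -23

Answer: -23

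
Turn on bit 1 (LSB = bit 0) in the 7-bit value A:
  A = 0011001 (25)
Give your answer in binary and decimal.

Mask = 1 << 1 = 0000010
Bit 1 of A is 0, so OR-ing with the mask flips it to 1.
  0011001
| 0000010
---------
  0011011

Answer: 0011011 (27)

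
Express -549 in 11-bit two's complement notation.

1. Binary of +549:  01000100101
2. Invert bits:     10111011010
3. Add 1:           10111011011

Answer: 10111011011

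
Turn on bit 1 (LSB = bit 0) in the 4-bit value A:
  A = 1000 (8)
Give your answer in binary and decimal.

Mask = 1 << 1 = 0010
Bit 1 of A is 0, so OR-ing with the mask flips it to 1.
  1000
| 0010
------
  1010

Answer: 1010 (10)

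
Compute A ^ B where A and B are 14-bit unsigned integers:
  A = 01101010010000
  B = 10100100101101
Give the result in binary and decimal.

Apply ^ to each column (1 where bits differ):
  01101010010000
^ 10100100101101
----------------
  11001110111101

Answer: 11001110111101 (13245)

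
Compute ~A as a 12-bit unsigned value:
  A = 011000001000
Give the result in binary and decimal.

Flip each bit (0->1, 1->0):
  011000001000
  100111110111

Answer: 100111110111 (2551)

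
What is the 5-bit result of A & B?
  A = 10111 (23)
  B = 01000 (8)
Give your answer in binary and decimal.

Apply & to each column (1 only where both bits are 1):
  10111
& 01000
-------
  00000

Answer: 00000 (0)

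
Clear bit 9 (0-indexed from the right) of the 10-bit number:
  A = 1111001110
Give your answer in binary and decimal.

Mask = ~(1 << 9) = 0111111111
Bit 9 of A is 1, so AND-ing with the mask clears it to 0.
  1111001110
& 0111111111
------------
  0111001110

Answer: 0111001110 (462)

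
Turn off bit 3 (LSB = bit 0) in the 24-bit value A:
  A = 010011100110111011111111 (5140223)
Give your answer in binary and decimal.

Mask = ~(1 << 3) = 111111111111111111110111
Bit 3 of A is 1, so AND-ing with the mask clears it to 0.
  010011100110111011111111
& 111111111111111111110111
--------------------------
  010011100110111011110111

Answer: 010011100110111011110111 (5140215)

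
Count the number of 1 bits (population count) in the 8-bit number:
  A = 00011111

00011111
1-bits at positions (from bit 0 = LSB): 0, 1, 2, 3, 4
Count = 5

Answer: 5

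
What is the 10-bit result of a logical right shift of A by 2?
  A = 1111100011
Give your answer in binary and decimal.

Logical shift right by 2: drop the bottom 2 bit(s), prepend 2 zero(s) on the left.
  1111100011  ->  keep [11111000], discard [11], prepend 00
= 0011111000

Answer: 0011111000 (248)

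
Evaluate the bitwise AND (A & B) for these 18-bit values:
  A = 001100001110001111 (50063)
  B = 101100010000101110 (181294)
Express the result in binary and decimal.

Apply & to each column (1 only where both bits are 1):
  001100001110001111
& 101100010000101110
--------------------
  001100000000001110

Answer: 001100000000001110 (49166)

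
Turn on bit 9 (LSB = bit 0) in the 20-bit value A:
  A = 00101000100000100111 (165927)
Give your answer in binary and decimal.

Mask = 1 << 9 = 00000000001000000000
Bit 9 of A is 0, so OR-ing with the mask flips it to 1.
  00101000100000100111
| 00000000001000000000
----------------------
  00101000101000100111

Answer: 00101000101000100111 (166439)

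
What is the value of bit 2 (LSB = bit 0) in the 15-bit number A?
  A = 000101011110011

Bit 2 is the 3rd from the right.
  000101011110011
              ^
That bit is 0.

Answer: 0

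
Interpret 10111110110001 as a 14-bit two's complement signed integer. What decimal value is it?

MSB is 1, so the value is negative. Find the magnitude:
1. Invert bits:  01000001001110
2. Add 1:        01000001001111  = 4175
3. Apply sign:   -4175

Answer: -4175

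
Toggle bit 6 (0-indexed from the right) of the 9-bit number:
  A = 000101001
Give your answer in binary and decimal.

Mask = 1 << 6 = 001000000
Bit 6 of A is 0; XOR with the mask flips it to 1.
  000101001
^ 001000000
-----------
  001101001

Answer: 001101001 (105)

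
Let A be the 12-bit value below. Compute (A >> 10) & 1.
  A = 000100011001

Bit 10 is the 11th from the right.
  000100011001
   ^
That bit is 0.

Answer: 0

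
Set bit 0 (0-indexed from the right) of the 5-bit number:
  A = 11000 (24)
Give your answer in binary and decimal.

Mask = 1 << 0 = 00001
Bit 0 of A is 0, so OR-ing with the mask flips it to 1.
  11000
| 00001
-------
  11001

Answer: 11001 (25)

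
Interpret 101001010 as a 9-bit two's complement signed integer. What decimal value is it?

MSB is 1, so the value is negative. Find the magnitude:
1. Invert bits:  010110101
2. Add 1:        010110110  = 182
3. Apply sign:   -182

Answer: -182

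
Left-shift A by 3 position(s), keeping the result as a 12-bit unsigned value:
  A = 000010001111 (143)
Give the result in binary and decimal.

Shift left by 3: drop the top 3 bit(s), append 3 zero(s) on the right.
  000010001111  ->  discard [000], keep [010001111], append 000
= 010001111000

Answer: 010001111000 (1144)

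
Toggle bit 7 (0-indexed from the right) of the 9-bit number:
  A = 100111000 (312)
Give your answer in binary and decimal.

Mask = 1 << 7 = 010000000
Bit 7 of A is 0; XOR with the mask flips it to 1.
  100111000
^ 010000000
-----------
  110111000

Answer: 110111000 (440)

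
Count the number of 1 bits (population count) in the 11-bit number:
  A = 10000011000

10000011000
1-bits at positions (from bit 0 = LSB): 3, 4, 10
Count = 3

Answer: 3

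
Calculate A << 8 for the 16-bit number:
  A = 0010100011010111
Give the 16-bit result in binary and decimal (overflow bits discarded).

Shift left by 8: drop the top 8 bit(s), append 8 zero(s) on the right.
  0010100011010111  ->  discard [00101000], keep [11010111], append 00000000
= 1101011100000000

Answer: 1101011100000000 (55040)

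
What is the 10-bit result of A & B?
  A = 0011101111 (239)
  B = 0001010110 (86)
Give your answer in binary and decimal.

Apply & to each column (1 only where both bits are 1):
  0011101111
& 0001010110
------------
  0001000110

Answer: 0001000110 (70)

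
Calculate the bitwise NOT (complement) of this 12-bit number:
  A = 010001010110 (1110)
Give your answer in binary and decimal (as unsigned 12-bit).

Flip each bit (0->1, 1->0):
  010001010110
  101110101001

Answer: 101110101001 (2985)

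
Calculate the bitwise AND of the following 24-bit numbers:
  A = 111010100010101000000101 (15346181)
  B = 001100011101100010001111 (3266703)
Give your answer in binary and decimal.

Apply & to each column (1 only where both bits are 1):
  111010100010101000000101
& 001100011101100010001111
--------------------------
  001000000000100000000101

Answer: 001000000000100000000101 (2099205)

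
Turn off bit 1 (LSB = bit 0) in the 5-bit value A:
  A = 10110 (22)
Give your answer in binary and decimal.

Mask = ~(1 << 1) = 11101
Bit 1 of A is 1, so AND-ing with the mask clears it to 0.
  10110
& 11101
-------
  10100

Answer: 10100 (20)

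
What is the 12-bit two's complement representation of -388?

1. Binary of +388:  000110000100
2. Invert bits:     111001111011
3. Add 1:           111001111100

Answer: 111001111100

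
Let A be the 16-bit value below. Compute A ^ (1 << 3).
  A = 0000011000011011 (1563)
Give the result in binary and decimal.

Mask = 1 << 3 = 0000000000001000
Bit 3 of A is 1; XOR with the mask flips it to 0.
  0000011000011011
^ 0000000000001000
------------------
  0000011000010011

Answer: 0000011000010011 (1555)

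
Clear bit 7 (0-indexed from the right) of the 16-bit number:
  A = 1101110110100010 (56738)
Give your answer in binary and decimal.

Mask = ~(1 << 7) = 1111111101111111
Bit 7 of A is 1, so AND-ing with the mask clears it to 0.
  1101110110100010
& 1111111101111111
------------------
  1101110100100010

Answer: 1101110100100010 (56610)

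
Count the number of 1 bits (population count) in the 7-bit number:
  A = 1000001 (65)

1000001
1-bits at positions (from bit 0 = LSB): 0, 6
Count = 2

Answer: 2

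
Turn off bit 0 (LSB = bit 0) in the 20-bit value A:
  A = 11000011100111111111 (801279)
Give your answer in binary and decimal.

Mask = ~(1 << 0) = 11111111111111111110
Bit 0 of A is 1, so AND-ing with the mask clears it to 0.
  11000011100111111111
& 11111111111111111110
----------------------
  11000011100111111110

Answer: 11000011100111111110 (801278)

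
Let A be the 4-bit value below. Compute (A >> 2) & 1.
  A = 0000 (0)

Bit 2 is the 3rd from the right.
  0000
   ^
That bit is 0.

Answer: 0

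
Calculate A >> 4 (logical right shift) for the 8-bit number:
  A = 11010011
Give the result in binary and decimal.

Logical shift right by 4: drop the bottom 4 bit(s), prepend 4 zero(s) on the left.
  11010011  ->  keep [1101], discard [0011], prepend 0000
= 00001101

Answer: 00001101 (13)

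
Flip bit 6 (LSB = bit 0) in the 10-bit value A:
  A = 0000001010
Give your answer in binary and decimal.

Mask = 1 << 6 = 0001000000
Bit 6 of A is 0; XOR with the mask flips it to 1.
  0000001010
^ 0001000000
------------
  0001001010

Answer: 0001001010 (74)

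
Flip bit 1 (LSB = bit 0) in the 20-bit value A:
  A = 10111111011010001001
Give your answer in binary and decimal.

Mask = 1 << 1 = 00000000000000000010
Bit 1 of A is 0; XOR with the mask flips it to 1.
  10111111011010001001
^ 00000000000000000010
----------------------
  10111111011010001011

Answer: 10111111011010001011 (784011)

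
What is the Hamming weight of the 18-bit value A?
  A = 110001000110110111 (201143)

110001000110110111
1-bits at positions (from bit 0 = LSB): 0, 1, 2, 4, 5, 7, 8, 12, 16, 17
Count = 10

Answer: 10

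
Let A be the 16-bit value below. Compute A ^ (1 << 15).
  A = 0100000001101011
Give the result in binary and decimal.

Mask = 1 << 15 = 1000000000000000
Bit 15 of A is 0; XOR with the mask flips it to 1.
  0100000001101011
^ 1000000000000000
------------------
  1100000001101011

Answer: 1100000001101011 (49259)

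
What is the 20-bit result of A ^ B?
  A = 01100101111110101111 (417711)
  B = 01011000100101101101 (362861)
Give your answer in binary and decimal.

Apply ^ to each column (1 where bits differ):
  01100101111110101111
^ 01011000100101101101
----------------------
  00111101011011000010

Answer: 00111101011011000010 (251586)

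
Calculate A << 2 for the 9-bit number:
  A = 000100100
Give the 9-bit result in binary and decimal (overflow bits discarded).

Shift left by 2: drop the top 2 bit(s), append 2 zero(s) on the right.
  000100100  ->  discard [00], keep [0100100], append 00
= 010010000

Answer: 010010000 (144)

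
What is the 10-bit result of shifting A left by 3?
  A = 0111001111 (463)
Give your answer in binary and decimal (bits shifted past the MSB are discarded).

Shift left by 3: drop the top 3 bit(s), append 3 zero(s) on the right.
  0111001111  ->  discard [011], keep [1001111], append 000
= 1001111000

Answer: 1001111000 (632)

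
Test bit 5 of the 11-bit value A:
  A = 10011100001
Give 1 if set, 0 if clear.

Bit 5 is the 6th from the right.
  10011100001
       ^
That bit is 1.

Answer: 1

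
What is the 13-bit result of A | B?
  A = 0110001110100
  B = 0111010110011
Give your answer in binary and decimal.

Apply | to each column (1 where either bit is 1):
  0110001110100
| 0111010110011
---------------
  0111011110111

Answer: 0111011110111 (3831)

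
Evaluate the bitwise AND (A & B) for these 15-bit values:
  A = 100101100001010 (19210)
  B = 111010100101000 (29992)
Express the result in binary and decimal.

Apply & to each column (1 only where both bits are 1):
  100101100001010
& 111010100101000
-----------------
  100000100001000

Answer: 100000100001000 (16648)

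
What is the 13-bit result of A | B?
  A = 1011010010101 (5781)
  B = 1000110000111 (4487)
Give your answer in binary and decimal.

Apply | to each column (1 where either bit is 1):
  1011010010101
| 1000110000111
---------------
  1011110010111

Answer: 1011110010111 (6039)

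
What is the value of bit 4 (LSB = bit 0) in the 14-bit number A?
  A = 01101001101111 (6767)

Bit 4 is the 5th from the right.
  01101001101111
           ^
That bit is 0.

Answer: 0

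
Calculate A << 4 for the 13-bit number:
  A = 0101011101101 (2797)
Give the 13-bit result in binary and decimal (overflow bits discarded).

Shift left by 4: drop the top 4 bit(s), append 4 zero(s) on the right.
  0101011101101  ->  discard [0101], keep [011101101], append 0000
= 0111011010000

Answer: 0111011010000 (3792)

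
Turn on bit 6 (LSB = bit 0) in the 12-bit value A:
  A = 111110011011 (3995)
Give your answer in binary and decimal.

Mask = 1 << 6 = 000001000000
Bit 6 of A is 0, so OR-ing with the mask flips it to 1.
  111110011011
| 000001000000
--------------
  111111011011

Answer: 111111011011 (4059)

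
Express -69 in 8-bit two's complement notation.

1. Binary of +69:  01000101
2. Invert bits:     10111010
3. Add 1:           10111011

Answer: 10111011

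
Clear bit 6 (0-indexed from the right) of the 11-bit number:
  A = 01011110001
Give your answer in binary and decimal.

Mask = ~(1 << 6) = 11110111111
Bit 6 of A is 1, so AND-ing with the mask clears it to 0.
  01011110001
& 11110111111
-------------
  01010110001

Answer: 01010110001 (689)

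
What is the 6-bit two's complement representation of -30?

1. Binary of +30:  011110
2. Invert bits:     100001
3. Add 1:           100010

Answer: 100010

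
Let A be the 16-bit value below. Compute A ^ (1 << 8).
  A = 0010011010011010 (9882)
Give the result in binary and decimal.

Mask = 1 << 8 = 0000000100000000
Bit 8 of A is 0; XOR with the mask flips it to 1.
  0010011010011010
^ 0000000100000000
------------------
  0010011110011010

Answer: 0010011110011010 (10138)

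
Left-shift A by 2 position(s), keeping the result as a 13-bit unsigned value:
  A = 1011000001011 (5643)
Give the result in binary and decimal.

Shift left by 2: drop the top 2 bit(s), append 2 zero(s) on the right.
  1011000001011  ->  discard [10], keep [11000001011], append 00
= 1100000101100

Answer: 1100000101100 (6188)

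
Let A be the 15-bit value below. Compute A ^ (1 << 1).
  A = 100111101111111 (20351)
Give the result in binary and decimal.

Mask = 1 << 1 = 000000000000010
Bit 1 of A is 1; XOR with the mask flips it to 0.
  100111101111111
^ 000000000000010
-----------------
  100111101111101

Answer: 100111101111101 (20349)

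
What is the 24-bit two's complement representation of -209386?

1. Binary of +209386:  000000110011000111101010
2. Invert bits:     111111001100111000010101
3. Add 1:           111111001100111000010110

Answer: 111111001100111000010110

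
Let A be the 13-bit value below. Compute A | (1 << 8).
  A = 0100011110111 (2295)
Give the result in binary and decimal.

Mask = 1 << 8 = 0000100000000
Bit 8 of A is 0, so OR-ing with the mask flips it to 1.
  0100011110111
| 0000100000000
---------------
  0100111110111

Answer: 0100111110111 (2551)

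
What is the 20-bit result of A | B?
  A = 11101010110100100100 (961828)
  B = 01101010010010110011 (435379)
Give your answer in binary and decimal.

Apply | to each column (1 where either bit is 1):
  11101010110100100100
| 01101010010010110011
----------------------
  11101010110110110111

Answer: 11101010110110110111 (961975)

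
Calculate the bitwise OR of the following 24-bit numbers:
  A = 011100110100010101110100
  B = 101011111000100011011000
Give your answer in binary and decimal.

Apply | to each column (1 where either bit is 1):
  011100110100010101110100
| 101011111000100011011000
--------------------------
  111111111100110111111100

Answer: 111111111100110111111100 (16764412)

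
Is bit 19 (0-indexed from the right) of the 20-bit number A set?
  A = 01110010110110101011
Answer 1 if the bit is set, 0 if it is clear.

Bit 19 is the 20th from the right.
  01110010110110101011
  ^
That bit is 0.

Answer: 0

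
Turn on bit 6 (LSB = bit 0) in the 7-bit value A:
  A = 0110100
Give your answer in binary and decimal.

Mask = 1 << 6 = 1000000
Bit 6 of A is 0, so OR-ing with the mask flips it to 1.
  0110100
| 1000000
---------
  1110100

Answer: 1110100 (116)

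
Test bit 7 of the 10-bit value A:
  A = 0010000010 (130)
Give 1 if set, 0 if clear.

Bit 7 is the 8th from the right.
  0010000010
    ^
That bit is 1.

Answer: 1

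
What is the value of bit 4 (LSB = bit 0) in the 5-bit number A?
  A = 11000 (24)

Bit 4 is the 5th from the right.
  11000
  ^
That bit is 1.

Answer: 1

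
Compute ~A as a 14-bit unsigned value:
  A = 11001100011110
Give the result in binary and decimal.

Flip each bit (0->1, 1->0):
  11001100011110
  00110011100001

Answer: 00110011100001 (3297)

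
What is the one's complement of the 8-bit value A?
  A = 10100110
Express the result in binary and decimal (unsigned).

Flip each bit (0->1, 1->0):
  10100110
  01011001

Answer: 01011001 (89)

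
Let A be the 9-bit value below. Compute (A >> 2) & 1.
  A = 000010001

Bit 2 is the 3rd from the right.
  000010001
        ^
That bit is 0.

Answer: 0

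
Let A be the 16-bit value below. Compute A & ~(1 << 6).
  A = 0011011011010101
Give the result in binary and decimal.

Mask = ~(1 << 6) = 1111111110111111
Bit 6 of A is 1, so AND-ing with the mask clears it to 0.
  0011011011010101
& 1111111110111111
------------------
  0011011010010101

Answer: 0011011010010101 (13973)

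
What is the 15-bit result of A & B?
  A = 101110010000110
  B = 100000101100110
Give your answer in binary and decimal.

Apply & to each column (1 only where both bits are 1):
  101110010000110
& 100000101100110
-----------------
  100000000000110

Answer: 100000000000110 (16390)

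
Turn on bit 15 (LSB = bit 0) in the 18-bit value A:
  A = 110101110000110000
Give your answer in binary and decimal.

Mask = 1 << 15 = 001000000000000000
Bit 15 of A is 0, so OR-ing with the mask flips it to 1.
  110101110000110000
| 001000000000000000
--------------------
  111101110000110000

Answer: 111101110000110000 (252976)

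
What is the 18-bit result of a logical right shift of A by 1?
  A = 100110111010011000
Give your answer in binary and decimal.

Logical shift right by 1: drop the bottom 1 bit(s), prepend 1 zero(s) on the left.
  100110111010011000  ->  keep [10011011101001100], discard [0], prepend 0
= 010011011101001100

Answer: 010011011101001100 (79692)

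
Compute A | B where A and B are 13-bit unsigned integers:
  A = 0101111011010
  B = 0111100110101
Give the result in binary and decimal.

Apply | to each column (1 where either bit is 1):
  0101111011010
| 0111100110101
---------------
  0111111111111

Answer: 0111111111111 (4095)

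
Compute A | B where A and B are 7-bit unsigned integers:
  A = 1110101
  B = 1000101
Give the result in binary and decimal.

Apply | to each column (1 where either bit is 1):
  1110101
| 1000101
---------
  1110101

Answer: 1110101 (117)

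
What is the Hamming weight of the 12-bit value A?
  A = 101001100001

101001100001
1-bits at positions (from bit 0 = LSB): 0, 5, 6, 9, 11
Count = 5

Answer: 5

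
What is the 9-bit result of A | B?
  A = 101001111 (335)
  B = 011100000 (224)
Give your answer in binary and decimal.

Apply | to each column (1 where either bit is 1):
  101001111
| 011100000
-----------
  111101111

Answer: 111101111 (495)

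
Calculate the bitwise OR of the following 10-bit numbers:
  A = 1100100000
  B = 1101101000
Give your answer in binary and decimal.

Apply | to each column (1 where either bit is 1):
  1100100000
| 1101101000
------------
  1101101000

Answer: 1101101000 (872)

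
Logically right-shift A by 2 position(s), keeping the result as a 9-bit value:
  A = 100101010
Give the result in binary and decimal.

Logical shift right by 2: drop the bottom 2 bit(s), prepend 2 zero(s) on the left.
  100101010  ->  keep [1001010], discard [10], prepend 00
= 001001010

Answer: 001001010 (74)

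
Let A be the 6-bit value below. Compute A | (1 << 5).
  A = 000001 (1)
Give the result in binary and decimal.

Mask = 1 << 5 = 100000
Bit 5 of A is 0, so OR-ing with the mask flips it to 1.
  000001
| 100000
--------
  100001

Answer: 100001 (33)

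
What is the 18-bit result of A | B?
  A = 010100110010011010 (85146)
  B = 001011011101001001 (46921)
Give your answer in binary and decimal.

Apply | to each column (1 where either bit is 1):
  010100110010011010
| 001011011101001001
--------------------
  011111111111011011

Answer: 011111111111011011 (131035)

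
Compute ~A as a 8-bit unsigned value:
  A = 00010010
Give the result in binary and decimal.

Flip each bit (0->1, 1->0):
  00010010
  11101101

Answer: 11101101 (237)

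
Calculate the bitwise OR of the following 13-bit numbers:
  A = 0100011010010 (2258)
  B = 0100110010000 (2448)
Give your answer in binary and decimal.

Apply | to each column (1 where either bit is 1):
  0100011010010
| 0100110010000
---------------
  0100111010010

Answer: 0100111010010 (2514)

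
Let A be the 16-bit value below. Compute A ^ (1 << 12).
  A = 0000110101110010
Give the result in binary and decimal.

Mask = 1 << 12 = 0001000000000000
Bit 12 of A is 0; XOR with the mask flips it to 1.
  0000110101110010
^ 0001000000000000
------------------
  0001110101110010

Answer: 0001110101110010 (7538)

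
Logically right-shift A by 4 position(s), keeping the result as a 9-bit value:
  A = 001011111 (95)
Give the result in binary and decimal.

Logical shift right by 4: drop the bottom 4 bit(s), prepend 4 zero(s) on the left.
  001011111  ->  keep [00101], discard [1111], prepend 0000
= 000000101

Answer: 000000101 (5)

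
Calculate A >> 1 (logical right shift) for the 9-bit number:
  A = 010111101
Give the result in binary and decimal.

Logical shift right by 1: drop the bottom 1 bit(s), prepend 1 zero(s) on the left.
  010111101  ->  keep [01011110], discard [1], prepend 0
= 001011110

Answer: 001011110 (94)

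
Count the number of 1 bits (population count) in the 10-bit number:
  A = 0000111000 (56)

0000111000
1-bits at positions (from bit 0 = LSB): 3, 4, 5
Count = 3

Answer: 3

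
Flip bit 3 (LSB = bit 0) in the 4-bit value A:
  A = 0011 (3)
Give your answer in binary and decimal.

Mask = 1 << 3 = 1000
Bit 3 of A is 0; XOR with the mask flips it to 1.
  0011
^ 1000
------
  1011

Answer: 1011 (11)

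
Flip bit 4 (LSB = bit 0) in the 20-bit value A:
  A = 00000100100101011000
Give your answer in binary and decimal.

Mask = 1 << 4 = 00000000000000010000
Bit 4 of A is 1; XOR with the mask flips it to 0.
  00000100100101011000
^ 00000000000000010000
----------------------
  00000100100101001000

Answer: 00000100100101001000 (18760)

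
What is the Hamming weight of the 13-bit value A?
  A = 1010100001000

1010100001000
1-bits at positions (from bit 0 = LSB): 3, 8, 10, 12
Count = 4

Answer: 4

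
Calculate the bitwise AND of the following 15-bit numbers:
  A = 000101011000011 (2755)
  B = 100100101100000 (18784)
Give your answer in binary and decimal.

Apply & to each column (1 only where both bits are 1):
  000101011000011
& 100100101100000
-----------------
  000100001000000

Answer: 000100001000000 (2112)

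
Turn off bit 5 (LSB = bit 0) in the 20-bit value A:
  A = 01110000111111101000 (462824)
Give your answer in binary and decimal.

Mask = ~(1 << 5) = 11111111111111011111
Bit 5 of A is 1, so AND-ing with the mask clears it to 0.
  01110000111111101000
& 11111111111111011111
----------------------
  01110000111111001000

Answer: 01110000111111001000 (462792)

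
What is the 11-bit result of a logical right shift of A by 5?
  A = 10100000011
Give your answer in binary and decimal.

Logical shift right by 5: drop the bottom 5 bit(s), prepend 5 zero(s) on the left.
  10100000011  ->  keep [101000], discard [00011], prepend 00000
= 00000101000

Answer: 00000101000 (40)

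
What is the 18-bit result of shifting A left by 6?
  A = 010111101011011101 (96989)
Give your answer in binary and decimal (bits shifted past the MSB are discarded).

Shift left by 6: drop the top 6 bit(s), append 6 zero(s) on the right.
  010111101011011101  ->  discard [010111], keep [101011011101], append 000000
= 101011011101000000

Answer: 101011011101000000 (177984)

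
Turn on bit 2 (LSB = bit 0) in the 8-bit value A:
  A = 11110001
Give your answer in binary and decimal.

Mask = 1 << 2 = 00000100
Bit 2 of A is 0, so OR-ing with the mask flips it to 1.
  11110001
| 00000100
----------
  11110101

Answer: 11110101 (245)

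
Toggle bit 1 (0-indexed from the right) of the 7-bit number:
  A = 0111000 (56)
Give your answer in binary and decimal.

Mask = 1 << 1 = 0000010
Bit 1 of A is 0; XOR with the mask flips it to 1.
  0111000
^ 0000010
---------
  0111010

Answer: 0111010 (58)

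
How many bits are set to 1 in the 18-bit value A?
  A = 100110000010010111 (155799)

100110000010010111
1-bits at positions (from bit 0 = LSB): 0, 1, 2, 4, 7, 13, 14, 17
Count = 8

Answer: 8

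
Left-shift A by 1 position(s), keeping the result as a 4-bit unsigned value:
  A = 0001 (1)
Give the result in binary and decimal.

Shift left by 1: drop the top 1 bit(s), append 1 zero(s) on the right.
  0001  ->  discard [0], keep [001], append 0
= 0010

Answer: 0010 (2)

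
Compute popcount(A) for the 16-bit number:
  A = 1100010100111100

1100010100111100
1-bits at positions (from bit 0 = LSB): 2, 3, 4, 5, 8, 10, 14, 15
Count = 8

Answer: 8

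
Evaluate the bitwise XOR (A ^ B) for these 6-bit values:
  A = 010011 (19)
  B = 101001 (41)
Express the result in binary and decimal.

Apply ^ to each column (1 where bits differ):
  010011
^ 101001
--------
  111010

Answer: 111010 (58)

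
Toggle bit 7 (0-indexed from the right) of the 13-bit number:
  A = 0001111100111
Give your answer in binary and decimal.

Mask = 1 << 7 = 0000010000000
Bit 7 of A is 1; XOR with the mask flips it to 0.
  0001111100111
^ 0000010000000
---------------
  0001101100111

Answer: 0001101100111 (871)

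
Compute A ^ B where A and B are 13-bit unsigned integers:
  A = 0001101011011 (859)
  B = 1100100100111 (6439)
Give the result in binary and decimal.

Apply ^ to each column (1 where bits differ):
  0001101011011
^ 1100100100111
---------------
  1101001111100

Answer: 1101001111100 (6780)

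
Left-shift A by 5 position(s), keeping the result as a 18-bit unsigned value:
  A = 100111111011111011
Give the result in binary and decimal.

Shift left by 5: drop the top 5 bit(s), append 5 zero(s) on the right.
  100111111011111011  ->  discard [10011], keep [1111011111011], append 00000
= 111101111101100000

Answer: 111101111101100000 (253792)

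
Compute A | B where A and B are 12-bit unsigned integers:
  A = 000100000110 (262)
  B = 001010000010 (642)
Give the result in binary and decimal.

Apply | to each column (1 where either bit is 1):
  000100000110
| 001010000010
--------------
  001110000110

Answer: 001110000110 (902)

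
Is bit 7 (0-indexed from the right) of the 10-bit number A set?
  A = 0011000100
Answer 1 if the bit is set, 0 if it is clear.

Bit 7 is the 8th from the right.
  0011000100
    ^
That bit is 1.

Answer: 1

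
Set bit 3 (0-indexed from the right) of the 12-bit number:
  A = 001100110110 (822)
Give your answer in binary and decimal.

Mask = 1 << 3 = 000000001000
Bit 3 of A is 0, so OR-ing with the mask flips it to 1.
  001100110110
| 000000001000
--------------
  001100111110

Answer: 001100111110 (830)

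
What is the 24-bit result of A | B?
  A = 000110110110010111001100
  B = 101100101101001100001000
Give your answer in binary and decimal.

Apply | to each column (1 where either bit is 1):
  000110110110010111001100
| 101100101101001100001000
--------------------------
  101110111111011111001100

Answer: 101110111111011111001100 (12318668)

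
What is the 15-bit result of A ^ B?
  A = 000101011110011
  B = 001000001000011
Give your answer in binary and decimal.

Apply ^ to each column (1 where bits differ):
  000101011110011
^ 001000001000011
-----------------
  001101010110000

Answer: 001101010110000 (6832)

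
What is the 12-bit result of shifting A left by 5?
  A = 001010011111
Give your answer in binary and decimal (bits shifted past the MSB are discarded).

Shift left by 5: drop the top 5 bit(s), append 5 zero(s) on the right.
  001010011111  ->  discard [00101], keep [0011111], append 00000
= 001111100000

Answer: 001111100000 (992)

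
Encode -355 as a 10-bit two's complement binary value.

1. Binary of +355:  0101100011
2. Invert bits:     1010011100
3. Add 1:           1010011101

Answer: 1010011101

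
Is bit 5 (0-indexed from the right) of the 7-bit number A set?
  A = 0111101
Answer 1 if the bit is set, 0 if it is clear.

Bit 5 is the 6th from the right.
  0111101
   ^
That bit is 1.

Answer: 1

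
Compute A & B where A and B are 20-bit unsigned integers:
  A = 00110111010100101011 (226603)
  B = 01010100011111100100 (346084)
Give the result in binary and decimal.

Apply & to each column (1 only where both bits are 1):
  00110111010100101011
& 01010100011111100100
----------------------
  00010100010100100000

Answer: 00010100010100100000 (83232)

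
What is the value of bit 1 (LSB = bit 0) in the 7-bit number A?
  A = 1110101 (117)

Bit 1 is the 2nd from the right.
  1110101
       ^
That bit is 0.

Answer: 0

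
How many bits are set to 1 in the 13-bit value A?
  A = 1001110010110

1001110010110
1-bits at positions (from bit 0 = LSB): 1, 2, 4, 7, 8, 9, 12
Count = 7

Answer: 7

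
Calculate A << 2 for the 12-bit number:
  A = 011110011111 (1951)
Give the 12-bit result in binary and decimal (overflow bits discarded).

Shift left by 2: drop the top 2 bit(s), append 2 zero(s) on the right.
  011110011111  ->  discard [01], keep [1110011111], append 00
= 111001111100

Answer: 111001111100 (3708)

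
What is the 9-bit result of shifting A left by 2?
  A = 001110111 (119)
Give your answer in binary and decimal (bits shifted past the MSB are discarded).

Shift left by 2: drop the top 2 bit(s), append 2 zero(s) on the right.
  001110111  ->  discard [00], keep [1110111], append 00
= 111011100

Answer: 111011100 (476)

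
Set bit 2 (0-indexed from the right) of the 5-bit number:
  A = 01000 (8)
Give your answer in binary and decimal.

Mask = 1 << 2 = 00100
Bit 2 of A is 0, so OR-ing with the mask flips it to 1.
  01000
| 00100
-------
  01100

Answer: 01100 (12)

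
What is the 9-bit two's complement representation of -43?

1. Binary of +43:  000101011
2. Invert bits:     111010100
3. Add 1:           111010101

Answer: 111010101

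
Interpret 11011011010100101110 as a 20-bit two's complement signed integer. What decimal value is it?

MSB is 1, so the value is negative. Find the magnitude:
1. Invert bits:  00100100101011010001
2. Add 1:        00100100101011010010  = 150226
3. Apply sign:   -150226

Answer: -150226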